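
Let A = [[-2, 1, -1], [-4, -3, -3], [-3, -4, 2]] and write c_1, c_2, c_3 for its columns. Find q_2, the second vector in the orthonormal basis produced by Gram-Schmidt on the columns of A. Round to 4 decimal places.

q_2 = (0.8250, 0.0113, -0.5651)

q_1 = c_1/‖c_1‖ = (-2, -4, -3)/5.3852 = (-0.3714, -0.7428, -0.5571).
r_{12} = q_1·c_2 = 4.0853.
u_2 = c_2 − 4.0853·q_1 = (2.5172, 0.0345, -1.7241).
‖u_2‖ = 3.0513, so q_2 = (0.8250, 0.0113, -0.5651).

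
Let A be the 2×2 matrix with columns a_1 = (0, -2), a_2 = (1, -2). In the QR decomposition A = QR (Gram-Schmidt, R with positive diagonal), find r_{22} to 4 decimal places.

e_1 = a_1/‖a_1‖ = (0, -2)/2.0000 = (0.0000, -1.0000).
r_{12} = e_1·a_2 = 2.0000.
u_2 = a_2 − 2.0000·e_1 = (1.0000, 0.0000).
r_{22} = ‖u_2‖ = 1.0000.

r_{22} = 1.0000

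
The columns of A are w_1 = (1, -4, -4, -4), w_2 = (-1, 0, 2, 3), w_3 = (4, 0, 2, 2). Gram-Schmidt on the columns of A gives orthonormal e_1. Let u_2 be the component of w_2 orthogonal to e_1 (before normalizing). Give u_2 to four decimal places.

w_1 = (1, -4, -4, -4); ‖w_1‖ = 7.0000, so e_1 = (0.1429, -0.5714, -0.5714, -0.5714).
e_1·w_2 = 0.1429·(-1) + (-0.5714)·0 + (-0.5714)·2 + (-0.5714)·3 = -3.0000.
u_2 = w_2 + 3.0000·e_1 = (-0.5714, -1.7143, 0.2857, 1.2857).

u_2 = (-0.5714, -1.7143, 0.2857, 1.2857)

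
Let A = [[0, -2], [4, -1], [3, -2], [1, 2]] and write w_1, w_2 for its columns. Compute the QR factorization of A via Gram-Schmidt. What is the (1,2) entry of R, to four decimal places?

r_{12} = -1.5689

q_1 = w_1/‖w_1‖ = (0, 4, 3, 1)/5.0990 = (0.0000, 0.7845, 0.5883, 0.1961).
r_{12} = q_1·w_2 = -1.5689.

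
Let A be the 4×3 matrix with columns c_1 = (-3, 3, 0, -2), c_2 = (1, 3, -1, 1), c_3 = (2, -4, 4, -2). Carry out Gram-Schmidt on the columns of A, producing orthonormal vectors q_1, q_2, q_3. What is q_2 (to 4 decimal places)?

q_2 = (0.4603, 0.7311, -0.2978, 0.4061)

c_1 = (-3, 3, 0, -2); ‖c_1‖ = 4.6904, so q_1 = (-0.6396, 0.6396, 0.0000, -0.4264).
q_1·c_2 = (-0.6396)·1 + 0.6396·3 + 0.0000·(-1) + (-0.4264)·1 = 0.8528.
u_2 = c_2 − 0.8528·q_1 = (1.5455, 2.4545, -1.0000, 1.3636).
‖u_2‖ = 3.3575, so q_2 = (0.4603, 0.7311, -0.2978, 0.4061).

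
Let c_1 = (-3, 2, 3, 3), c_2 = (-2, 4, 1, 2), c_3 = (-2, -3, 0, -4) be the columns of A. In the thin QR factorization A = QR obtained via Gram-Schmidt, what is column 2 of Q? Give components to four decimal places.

c_1 = (-3, 2, 3, 3); ‖c_1‖ = 5.5678, so q_1 = (-0.5388, 0.3592, 0.5388, 0.5388).
q_1·c_2 = (-0.5388)·(-2) + 0.3592·4 + 0.5388·1 + 0.5388·2 = 4.1309.
u_2 = c_2 − 4.1309·q_1 = (0.2258, 2.5161, -1.2258, -0.2258).
‖u_2‖ = 2.8170, so q_2 = (0.0802, 0.8932, -0.4351, -0.0802).

q_2 = (0.0802, 0.8932, -0.4351, -0.0802)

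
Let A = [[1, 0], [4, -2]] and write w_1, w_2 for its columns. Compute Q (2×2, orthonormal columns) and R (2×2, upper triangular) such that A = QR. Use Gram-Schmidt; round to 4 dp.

Q = [[0.2425, 0.9701], [0.9701, -0.2425]], R = [[4.1231, -1.9403], [0.0000, 0.4851]]

w_1 = (1, 4); ‖w_1‖ = 4.1231, so q_1 = (0.2425, 0.9701).
q_1·w_2 = 0.2425·0 + 0.9701·(-2) = -1.9403.
u_2 = w_2 + 1.9403·q_1 = (0.4706, -0.1176).
‖u_2‖ = 0.4851, so q_2 = (0.9701, -0.2425).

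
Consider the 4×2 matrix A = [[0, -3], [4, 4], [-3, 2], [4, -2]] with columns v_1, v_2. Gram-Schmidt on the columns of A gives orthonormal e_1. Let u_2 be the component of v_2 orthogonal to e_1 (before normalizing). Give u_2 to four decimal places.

u_2 = (-3.0000, 3.8049, 2.1463, -2.1951)

e_1 = v_1/‖v_1‖ = (0, 4, -3, 4)/6.4031 = (0.0000, 0.6247, -0.4685, 0.6247).
r_{12} = e_1·v_2 = 0.3123.
u_2 = v_2 − 0.3123·e_1 = (-3.0000, 3.8049, 2.1463, -2.1951).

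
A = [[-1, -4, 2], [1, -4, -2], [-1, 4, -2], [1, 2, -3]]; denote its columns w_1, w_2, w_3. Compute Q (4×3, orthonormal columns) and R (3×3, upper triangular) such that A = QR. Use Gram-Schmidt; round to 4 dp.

w_1 = (-1, 1, -1, 1); ‖w_1‖ = 2.0000, so q_1 = (-0.5000, 0.5000, -0.5000, 0.5000).
q_1·w_2 = (-0.5000)·(-4) + 0.5000·(-4) + (-0.5000)·4 + 0.5000·2 = -1.0000.
u_2 = w_2 + 1.0000·q_1 = (-4.5000, -3.5000, 3.5000, 2.5000).
‖u_2‖ = 7.1414, so q_2 = (-0.6301, -0.4901, 0.4901, 0.3501).
q_1·w_3 = (-0.5000)·2 + 0.5000·(-2) + (-0.5000)·(-2) + 0.5000·(-3) = -2.5000; q_2·w_3 = (-0.6301)·2 + (-0.4901)·(-2) + 0.4901·(-2) + 0.3501·(-3) = -2.3105.
u_3 = w_3 + 2.5000·q_1 + 2.3105·q_2 = (-0.7059, -1.8824, -2.1176, -0.9412).
‖u_3‖ = 3.0679, so q_3 = (-0.2301, -0.6136, -0.6903, -0.3068).

Q = [[-0.5000, -0.6301, -0.2301], [0.5000, -0.4901, -0.6136], [-0.5000, 0.4901, -0.6903], [0.5000, 0.3501, -0.3068]], R = [[2.0000, -1.0000, -2.5000], [0.0000, 7.1414, -2.3105], [0.0000, 0.0000, 3.0679]]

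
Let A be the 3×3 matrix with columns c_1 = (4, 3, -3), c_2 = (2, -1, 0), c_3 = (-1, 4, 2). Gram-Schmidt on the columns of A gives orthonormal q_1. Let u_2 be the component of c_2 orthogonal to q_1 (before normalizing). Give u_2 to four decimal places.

c_1 = (4, 3, -3); ‖c_1‖ = 5.8310, so q_1 = (0.6860, 0.5145, -0.5145).
q_1·c_2 = 0.6860·2 + 0.5145·(-1) + (-0.5145)·0 = 0.8575.
u_2 = c_2 − 0.8575·q_1 = (1.4118, -1.4412, 0.4412).

u_2 = (1.4118, -1.4412, 0.4412)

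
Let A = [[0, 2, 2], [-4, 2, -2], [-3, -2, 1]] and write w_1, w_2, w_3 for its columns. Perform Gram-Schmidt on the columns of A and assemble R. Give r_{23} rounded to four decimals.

w_1 = (0, -4, -3); ‖w_1‖ = 5.0000, so q_1 = (0.0000, -0.8000, -0.6000).
q_1·w_2 = 0.0000·2 + (-0.8000)·2 + (-0.6000)·(-2) = -0.4000.
u_2 = w_2 + 0.4000·q_1 = (2.0000, 1.6800, -2.2400).
‖u_2‖ = 3.4409, so q_2 = (0.5812, 0.4882, -0.6510).
r_{23} = q_2·w_3 = -0.4650.

r_{23} = -0.4650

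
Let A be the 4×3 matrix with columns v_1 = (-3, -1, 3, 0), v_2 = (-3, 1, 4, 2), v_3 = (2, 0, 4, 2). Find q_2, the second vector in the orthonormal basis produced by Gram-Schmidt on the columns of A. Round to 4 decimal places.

q_2 = (0.0528, 0.6862, 0.2815, 0.6686)

q_1 = v_1/‖v_1‖ = (-3, -1, 3, 0)/4.3589 = (-0.6882, -0.2294, 0.6882, 0.0000).
r_{12} = q_1·v_2 = 4.5883.
u_2 = v_2 − 4.5883·q_1 = (0.1579, 2.0526, 0.8421, 2.0000).
‖u_2‖ = 2.9912, so q_2 = (0.0528, 0.6862, 0.2815, 0.6686).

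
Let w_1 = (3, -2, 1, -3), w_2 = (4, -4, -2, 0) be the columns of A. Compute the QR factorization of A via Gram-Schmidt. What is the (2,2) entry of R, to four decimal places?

w_1 = (3, -2, 1, -3); ‖w_1‖ = 4.7958, so q_1 = (0.6255, -0.4170, 0.2085, -0.6255).
q_1·w_2 = 0.6255·4 + (-0.4170)·(-4) + 0.2085·(-2) + (-0.6255)·0 = 3.7533.
u_2 = w_2 − 3.7533·q_1 = (1.6522, -2.4348, -2.7826, 2.3478).
r_{22} = ‖u_2‖ = 4.6811.

r_{22} = 4.6811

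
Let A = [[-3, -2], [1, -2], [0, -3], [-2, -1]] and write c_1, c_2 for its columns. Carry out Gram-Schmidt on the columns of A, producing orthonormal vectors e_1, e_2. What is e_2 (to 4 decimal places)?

c_1 = (-3, 1, 0, -2); ‖c_1‖ = 3.7417, so e_1 = (-0.8018, 0.2673, 0.0000, -0.5345).
e_1·c_2 = (-0.8018)·(-2) + 0.2673·(-2) + 0.0000·(-3) + (-0.5345)·(-1) = 1.6036.
u_2 = c_2 − 1.6036·e_1 = (-0.7143, -2.4286, -3.0000, -0.1429).
‖u_2‖ = 3.9279, so e_2 = (-0.1818, -0.6183, -0.7638, -0.0364).

e_2 = (-0.1818, -0.6183, -0.7638, -0.0364)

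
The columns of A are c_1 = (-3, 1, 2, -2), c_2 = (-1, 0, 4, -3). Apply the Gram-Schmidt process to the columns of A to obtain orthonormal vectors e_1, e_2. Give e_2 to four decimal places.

e_2 = (0.5814, -0.2995, 0.6695, -0.3523)

e_1 = c_1/‖c_1‖ = (-3, 1, 2, -2)/4.2426 = (-0.7071, 0.2357, 0.4714, -0.4714).
r_{12} = e_1·c_2 = 4.0069.
u_2 = c_2 − 4.0069·e_1 = (1.8333, -0.9444, 2.1111, -1.1111).
‖u_2‖ = 3.1535, so e_2 = (0.5814, -0.2995, 0.6695, -0.3523).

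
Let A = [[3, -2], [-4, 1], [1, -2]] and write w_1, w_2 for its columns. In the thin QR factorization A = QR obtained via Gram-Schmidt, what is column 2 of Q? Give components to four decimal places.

e_2 = (-0.3308, -0.4548, -0.8269)

w_1 = (3, -4, 1); ‖w_1‖ = 5.0990, so e_1 = (0.5883, -0.7845, 0.1961).
e_1·w_2 = 0.5883·(-2) + (-0.7845)·1 + 0.1961·(-2) = -2.3534.
u_2 = w_2 + 2.3534·e_1 = (-0.6154, -0.8462, -1.5385).
‖u_2‖ = 1.8605, so e_2 = (-0.3308, -0.4548, -0.8269).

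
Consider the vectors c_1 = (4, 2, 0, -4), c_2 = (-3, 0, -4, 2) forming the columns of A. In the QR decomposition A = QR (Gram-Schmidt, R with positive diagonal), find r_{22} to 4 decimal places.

c_1 = (4, 2, 0, -4); ‖c_1‖ = 6.0000, so q_1 = (0.6667, 0.3333, 0.0000, -0.6667).
q_1·c_2 = 0.6667·(-3) + 0.3333·0 + 0.0000·(-4) + (-0.6667)·2 = -3.3333.
u_2 = c_2 + 3.3333·q_1 = (-0.7778, 1.1111, -4.0000, -0.2222).
r_{22} = ‖u_2‖ = 4.2295.

r_{22} = 4.2295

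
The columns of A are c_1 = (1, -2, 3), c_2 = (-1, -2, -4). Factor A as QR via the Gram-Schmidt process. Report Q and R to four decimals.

c_1 = (1, -2, 3); ‖c_1‖ = 3.7417, so q_1 = (0.2673, -0.5345, 0.8018).
q_1·c_2 = 0.2673·(-1) + (-0.5345)·(-2) + 0.8018·(-4) = -2.4054.
u_2 = c_2 + 2.4054·q_1 = (-0.3571, -3.2857, -2.0714).
‖u_2‖ = 3.9005, so q_2 = (-0.0916, -0.8424, -0.5311).

Q = [[0.2673, -0.0916], [-0.5345, -0.8424], [0.8018, -0.5311]], R = [[3.7417, -2.4054], [0.0000, 3.9005]]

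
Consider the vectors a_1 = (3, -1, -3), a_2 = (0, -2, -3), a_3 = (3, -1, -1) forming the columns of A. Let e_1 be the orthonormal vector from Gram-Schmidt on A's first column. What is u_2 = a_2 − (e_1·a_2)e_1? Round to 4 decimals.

e_1 = a_1/‖a_1‖ = (3, -1, -3)/4.3589 = (0.6882, -0.2294, -0.6882).
r_{12} = e_1·a_2 = 2.5236.
u_2 = a_2 − 2.5236·e_1 = (-1.7368, -1.4211, -1.2632).

u_2 = (-1.7368, -1.4211, -1.2632)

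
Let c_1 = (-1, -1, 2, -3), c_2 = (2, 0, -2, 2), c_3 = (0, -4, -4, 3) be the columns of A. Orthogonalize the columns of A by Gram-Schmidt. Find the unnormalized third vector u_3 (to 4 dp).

c_1 = (-1, -1, 2, -3); ‖c_1‖ = 3.8730, so e_1 = (-0.2582, -0.2582, 0.5164, -0.7746).
e_1·c_2 = (-0.2582)·2 + (-0.2582)·0 + 0.5164·(-2) + (-0.7746)·2 = -3.0984.
u_2 = c_2 + 3.0984·e_1 = (1.2000, -0.8000, -0.4000, -0.4000).
‖u_2‖ = 1.5492, so e_2 = (0.7746, -0.5164, -0.2582, -0.2582).
e_1·c_3 = (-0.2582)·0 + (-0.2582)·(-4) + 0.5164·(-4) + (-0.7746)·3 = -3.3566; e_2·c_3 = 0.7746·0 + (-0.5164)·(-4) + (-0.2582)·(-4) + (-0.2582)·3 = 2.3238.
u_3 = c_3 + 3.3566·e_1 − 2.3238·e_2 = (-2.6667, -3.6667, -1.6667, 1.0000).

u_3 = (-2.6667, -3.6667, -1.6667, 1.0000)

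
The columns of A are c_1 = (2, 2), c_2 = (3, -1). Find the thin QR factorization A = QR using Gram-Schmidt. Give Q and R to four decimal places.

c_1 = (2, 2); ‖c_1‖ = 2.8284, so e_1 = (0.7071, 0.7071).
e_1·c_2 = 0.7071·3 + 0.7071·(-1) = 1.4142.
u_2 = c_2 − 1.4142·e_1 = (2.0000, -2.0000).
‖u_2‖ = 2.8284, so e_2 = (0.7071, -0.7071).

Q = [[0.7071, 0.7071], [0.7071, -0.7071]], R = [[2.8284, 1.4142], [0.0000, 2.8284]]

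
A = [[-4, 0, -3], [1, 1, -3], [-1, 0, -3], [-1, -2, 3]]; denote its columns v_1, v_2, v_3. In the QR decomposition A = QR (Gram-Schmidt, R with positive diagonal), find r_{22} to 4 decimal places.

v_1 = (-4, 1, -1, -1); ‖v_1‖ = 4.3589, so q_1 = (-0.9177, 0.2294, -0.2294, -0.2294).
q_1·v_2 = (-0.9177)·0 + 0.2294·1 + (-0.2294)·0 + (-0.2294)·(-2) = 0.6882.
u_2 = v_2 − 0.6882·q_1 = (0.6316, 0.8421, 0.1579, -1.8421).
r_{22} = ‖u_2‖ = 2.1275.

r_{22} = 2.1275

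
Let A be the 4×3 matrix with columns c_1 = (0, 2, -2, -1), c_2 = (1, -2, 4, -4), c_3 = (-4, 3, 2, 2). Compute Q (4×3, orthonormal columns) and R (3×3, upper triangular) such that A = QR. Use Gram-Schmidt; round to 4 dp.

Q = [[0.0000, 0.1829, -0.6731], [0.6667, -0.0406, 0.5373], [-0.6667, 0.4065, 0.5038], [-0.3333, -0.8942, 0.0669]], R = [[3.0000, -2.6667, 0.0000], [0.0000, 5.4671, -1.8291], [0.0000, 0.0000, 5.4456]]

c_1 = (0, 2, -2, -1); ‖c_1‖ = 3.0000, so q_1 = (0.0000, 0.6667, -0.6667, -0.3333).
q_1·c_2 = 0.0000·1 + 0.6667·(-2) + (-0.6667)·4 + (-0.3333)·(-4) = -2.6667.
u_2 = c_2 + 2.6667·q_1 = (1.0000, -0.2222, 2.2222, -4.8889).
‖u_2‖ = 5.4671, so q_2 = (0.1829, -0.0406, 0.4065, -0.8942).
q_1·c_3 = 0.0000·(-4) + 0.6667·3 + (-0.6667)·2 + (-0.3333)·2 = 0.0000; q_2·c_3 = 0.1829·(-4) + (-0.0406)·3 + 0.4065·2 + (-0.8942)·2 = -1.8291.
u_3 = c_3 − 0.0000·q_1 + 1.8291·q_2 = (-3.6654, 2.9257, 2.7435, 0.3643).
‖u_3‖ = 5.4456, so q_3 = (-0.6731, 0.5373, 0.5038, 0.0669).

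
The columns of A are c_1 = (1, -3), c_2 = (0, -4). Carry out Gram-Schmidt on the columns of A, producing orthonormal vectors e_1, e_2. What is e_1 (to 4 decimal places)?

c_1 = (1, -3); ‖c_1‖ = 3.1623, so e_1 = (0.3162, -0.9487).

e_1 = (0.3162, -0.9487)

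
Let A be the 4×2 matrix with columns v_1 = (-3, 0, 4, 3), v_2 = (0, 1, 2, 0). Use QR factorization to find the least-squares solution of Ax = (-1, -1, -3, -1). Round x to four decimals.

v_1 = (-3, 0, 4, 3); ‖v_1‖ = 5.8310, so q_1 = (-0.5145, 0.0000, 0.6860, 0.5145).
q_1·v_2 = (-0.5145)·0 + 0.0000·1 + 0.6860·2 + 0.5145·0 = 1.3720.
u_2 = v_2 − 1.3720·q_1 = (0.7059, 1.0000, 1.0588, -0.7059).
‖u_2‖ = 1.7657, so q_2 = (0.3998, 0.5664, 0.5997, -0.3998).
Qᵀb = (-2.0580, -2.3654).
Back-substitute: x_2 = -2.3654/1.7657 = -1.3396.
x_1 = (-2.0580 − 1.3720·(-1.3396))/5.8310 = -0.0377.

x = (-0.0377, -1.3396)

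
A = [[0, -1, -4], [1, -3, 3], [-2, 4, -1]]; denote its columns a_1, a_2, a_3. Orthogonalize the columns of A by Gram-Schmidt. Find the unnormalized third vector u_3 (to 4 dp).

q_1 = a_1/‖a_1‖ = (0, 1, -2)/2.2361 = (0.0000, 0.4472, -0.8944).
r_{12} = q_1·a_2 = -4.9193.
u_2 = a_2 + 4.9193·q_1 = (-1.0000, -0.8000, -0.4000).
‖u_2‖ = 1.3416, so q_2 = (-0.7454, -0.5963, -0.2981).
r_{13} = q_1·a_3 = 2.2361; r_{23} = q_2·a_3 = 1.4907.
u_3 = a_3 − 2.2361·q_1 − 1.4907·q_2 = (-2.8889, 2.8889, 1.4444).

u_3 = (-2.8889, 2.8889, 1.4444)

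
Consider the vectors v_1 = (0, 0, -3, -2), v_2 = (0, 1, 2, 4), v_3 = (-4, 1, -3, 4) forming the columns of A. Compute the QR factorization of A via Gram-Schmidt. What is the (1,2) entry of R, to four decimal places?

r_{12} = -3.8829

v_1 = (0, 0, -3, -2); ‖v_1‖ = 3.6056, so q_1 = (0.0000, 0.0000, -0.8321, -0.5547).
r_{12} = q_1·v_2 = -3.8829.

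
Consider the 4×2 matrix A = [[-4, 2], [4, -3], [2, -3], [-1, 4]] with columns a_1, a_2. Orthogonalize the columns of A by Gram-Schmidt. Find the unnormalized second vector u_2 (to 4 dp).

a_1 = (-4, 4, 2, -1); ‖a_1‖ = 6.0828, so e_1 = (-0.6576, 0.6576, 0.3288, -0.1644).
e_1·a_2 = (-0.6576)·2 + 0.6576·(-3) + 0.3288·(-3) + (-0.1644)·4 = -4.9320.
u_2 = a_2 + 4.9320·e_1 = (-1.2432, 0.2432, -1.3784, 3.1892).

u_2 = (-1.2432, 0.2432, -1.3784, 3.1892)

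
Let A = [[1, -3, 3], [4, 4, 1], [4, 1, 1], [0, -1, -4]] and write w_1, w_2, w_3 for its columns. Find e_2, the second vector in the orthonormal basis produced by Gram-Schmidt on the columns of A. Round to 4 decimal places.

e_2 = (-0.8230, 0.4541, -0.2483, -0.2341)

w_1 = (1, 4, 4, 0); ‖w_1‖ = 5.7446, so e_1 = (0.1741, 0.6963, 0.6963, 0.0000).
e_1·w_2 = 0.1741·(-3) + 0.6963·4 + 0.6963·1 + 0.0000·(-1) = 2.9593.
u_2 = w_2 − 2.9593·e_1 = (-3.5152, 1.9394, -1.0606, -1.0000).
‖u_2‖ = 4.2711, so e_2 = (-0.8230, 0.4541, -0.2483, -0.2341).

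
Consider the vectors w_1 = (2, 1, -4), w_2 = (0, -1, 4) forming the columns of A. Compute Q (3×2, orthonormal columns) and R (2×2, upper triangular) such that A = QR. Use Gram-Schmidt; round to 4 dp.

Q = [[0.4364, 0.8997], [0.2182, -0.1059], [-0.8729, 0.4234]], R = [[4.5826, -3.7097], [0.0000, 1.7995]]

q_1 = w_1/‖w_1‖ = (2, 1, -4)/4.5826 = (0.4364, 0.2182, -0.8729).
r_{12} = q_1·w_2 = -3.7097.
u_2 = w_2 + 3.7097·q_1 = (1.6190, -0.1905, 0.7619).
‖u_2‖ = 1.7995, so q_2 = (0.8997, -0.1059, 0.4234).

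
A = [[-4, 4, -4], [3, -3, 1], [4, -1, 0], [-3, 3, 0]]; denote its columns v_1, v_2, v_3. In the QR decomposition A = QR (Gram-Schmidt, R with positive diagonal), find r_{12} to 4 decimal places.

r_{12} = -5.3740

v_1 = (-4, 3, 4, -3); ‖v_1‖ = 7.0711, so e_1 = (-0.5657, 0.4243, 0.5657, -0.4243).
r_{12} = e_1·v_2 = -5.3740.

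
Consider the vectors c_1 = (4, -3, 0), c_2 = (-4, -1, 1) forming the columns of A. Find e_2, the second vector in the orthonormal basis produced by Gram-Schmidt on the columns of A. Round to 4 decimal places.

e_2 = (-0.5727, -0.7636, 0.2983)

c_1 = (4, -3, 0); ‖c_1‖ = 5.0000, so e_1 = (0.8000, -0.6000, 0.0000).
e_1·c_2 = 0.8000·(-4) + (-0.6000)·(-1) + 0.0000·1 = -2.6000.
u_2 = c_2 + 2.6000·e_1 = (-1.9200, -2.5600, 1.0000).
‖u_2‖ = 3.3526, so e_2 = (-0.5727, -0.7636, 0.2983).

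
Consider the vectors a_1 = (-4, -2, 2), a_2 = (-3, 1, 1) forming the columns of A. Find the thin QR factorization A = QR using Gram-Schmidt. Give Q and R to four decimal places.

q_1 = a_1/‖a_1‖ = (-4, -2, 2)/4.8990 = (-0.8165, -0.4082, 0.4082).
r_{12} = q_1·a_2 = 2.4495.
u_2 = a_2 − 2.4495·q_1 = (-1.0000, 2.0000, 0.0000).
‖u_2‖ = 2.2361, so q_2 = (-0.4472, 0.8944, 0.0000).

Q = [[-0.8165, -0.4472], [-0.4082, 0.8944], [0.4082, 0.0000]], R = [[4.8990, 2.4495], [0.0000, 2.2361]]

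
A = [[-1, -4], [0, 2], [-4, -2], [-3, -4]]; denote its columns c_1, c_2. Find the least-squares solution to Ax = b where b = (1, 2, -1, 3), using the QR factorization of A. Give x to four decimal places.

q_1 = c_1/‖c_1‖ = (-1, 0, -4, -3)/5.0990 = (-0.1961, 0.0000, -0.7845, -0.5883).
r_{12} = q_1·c_2 = 4.7068.
u_2 = c_2 − 4.7068·q_1 = (-3.0769, 2.0000, 1.6923, -1.2308).
‖u_2‖ = 4.2245, so q_2 = (-0.7284, 0.4734, 0.4006, -0.2913).
Qᵀb = (-1.1767, -1.0561).
Back-substitute: x_2 = -1.0561/4.2245 = -0.2500.
x_1 = (-1.1767 − 4.7068·(-0.2500))/5.0990 = 0.0000.

x = (0.0000, -0.2500)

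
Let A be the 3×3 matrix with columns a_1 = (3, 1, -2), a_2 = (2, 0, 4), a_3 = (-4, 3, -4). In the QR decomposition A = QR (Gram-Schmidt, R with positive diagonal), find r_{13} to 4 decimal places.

a_1 = (3, 1, -2); ‖a_1‖ = 3.7417, so e_1 = (0.8018, 0.2673, -0.5345).
r_{13} = e_1·a_3 = -0.2673.

r_{13} = -0.2673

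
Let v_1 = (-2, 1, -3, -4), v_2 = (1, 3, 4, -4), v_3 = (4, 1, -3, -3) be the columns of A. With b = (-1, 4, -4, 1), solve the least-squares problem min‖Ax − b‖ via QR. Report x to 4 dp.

x = (0.4524, -0.2905, 0.1343)

q_1 = v_1/‖v_1‖ = (-2, 1, -3, -4)/5.4772 = (-0.3651, 0.1826, -0.5477, -0.7303).
r_{12} = q_1·v_2 = 0.9129.
u_2 = v_2 − 0.9129·q_1 = (1.3333, 2.8333, 4.5000, -3.3333).
‖u_2‖ = 6.4161, so q_2 = (0.2078, 0.4416, 0.7014, -0.5195).
r_{13} = q_1·v_3 = 2.5560; r_{23} = q_2·v_3 = 0.7273.
u_3 = v_3 − 2.5560·q_1 − 0.7273·q_2 = (4.7822, 0.2121, -2.1101, -0.7555).
‖u_3‖ = 5.2856, so q_3 = (0.9048, 0.0401, -0.3992, -0.1429).
Qᵀb = (2.5560, -1.7664, 0.7097).
Back-substitute: x_3 = 0.7097/5.2856 = 0.1343.
x_2 = (-1.7664 − 0.7273·0.1343)/6.4161 = -0.2905.
x_1 = (2.5560 − 0.9129·(-0.2905) − 2.5560·0.1343)/5.4772 = 0.4524.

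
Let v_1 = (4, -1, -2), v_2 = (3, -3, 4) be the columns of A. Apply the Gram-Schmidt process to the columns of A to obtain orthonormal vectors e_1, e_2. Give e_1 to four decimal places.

v_1 = (4, -1, -2); ‖v_1‖ = 4.5826, so e_1 = (0.8729, -0.2182, -0.4364).

e_1 = (0.8729, -0.2182, -0.4364)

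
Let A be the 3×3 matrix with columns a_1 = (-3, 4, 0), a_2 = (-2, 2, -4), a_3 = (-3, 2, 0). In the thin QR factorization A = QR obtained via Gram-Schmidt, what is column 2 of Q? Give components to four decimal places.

q_2 = (-0.0796, -0.0597, -0.9950)

a_1 = (-3, 4, 0); ‖a_1‖ = 5.0000, so q_1 = (-0.6000, 0.8000, 0.0000).
q_1·a_2 = (-0.6000)·(-2) + 0.8000·2 + 0.0000·(-4) = 2.8000.
u_2 = a_2 − 2.8000·q_1 = (-0.3200, -0.2400, -4.0000).
‖u_2‖ = 4.0200, so q_2 = (-0.0796, -0.0597, -0.9950).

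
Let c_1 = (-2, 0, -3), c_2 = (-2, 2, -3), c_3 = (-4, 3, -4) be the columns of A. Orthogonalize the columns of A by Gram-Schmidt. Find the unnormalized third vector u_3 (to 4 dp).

u_3 = (-0.9231, 0.0000, 0.6154)

c_1 = (-2, 0, -3); ‖c_1‖ = 3.6056, so q_1 = (-0.5547, 0.0000, -0.8321).
q_1·c_2 = (-0.5547)·(-2) + 0.0000·2 + (-0.8321)·(-3) = 3.6056.
u_2 = c_2 − 3.6056·q_1 = (0.0000, 2.0000, 0.0000).
‖u_2‖ = 2.0000, so q_2 = (0.0000, 1.0000, 0.0000).
q_1·c_3 = (-0.5547)·(-4) + 0.0000·3 + (-0.8321)·(-4) = 5.5470; q_2·c_3 = 0.0000·(-4) + 1.0000·3 + 0.0000·(-4) = 3.0000.
u_3 = c_3 − 5.5470·q_1 − 3.0000·q_2 = (-0.9231, 0.0000, 0.6154).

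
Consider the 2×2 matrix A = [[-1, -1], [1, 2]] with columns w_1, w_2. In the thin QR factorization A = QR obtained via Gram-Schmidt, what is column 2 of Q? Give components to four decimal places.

e_2 = (0.7071, 0.7071)

e_1 = w_1/‖w_1‖ = (-1, 1)/1.4142 = (-0.7071, 0.7071).
r_{12} = e_1·w_2 = 2.1213.
u_2 = w_2 − 2.1213·e_1 = (0.5000, 0.5000).
‖u_2‖ = 0.7071, so e_2 = (0.7071, 0.7071).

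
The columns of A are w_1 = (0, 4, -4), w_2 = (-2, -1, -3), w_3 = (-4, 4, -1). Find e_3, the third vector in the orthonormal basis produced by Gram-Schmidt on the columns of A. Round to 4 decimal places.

w_1 = (0, 4, -4); ‖w_1‖ = 5.6569, so e_1 = (0.0000, 0.7071, -0.7071).
e_1·w_2 = 0.0000·(-2) + 0.7071·(-1) + (-0.7071)·(-3) = 1.4142.
u_2 = w_2 − 1.4142·e_1 = (-2.0000, -2.0000, -2.0000).
‖u_2‖ = 3.4641, so e_2 = (-0.5774, -0.5774, -0.5774).
e_1·w_3 = 0.0000·(-4) + 0.7071·4 + (-0.7071)·(-1) = 3.5355; e_2·w_3 = (-0.5774)·(-4) + (-0.5774)·4 + (-0.5774)·(-1) = 0.5774.
u_3 = w_3 − 3.5355·e_1 − 0.5774·e_2 = (-3.6667, 1.8333, 1.8333).
‖u_3‖ = 4.4907, so e_3 = (-0.8165, 0.4082, 0.4082).

e_3 = (-0.8165, 0.4082, 0.4082)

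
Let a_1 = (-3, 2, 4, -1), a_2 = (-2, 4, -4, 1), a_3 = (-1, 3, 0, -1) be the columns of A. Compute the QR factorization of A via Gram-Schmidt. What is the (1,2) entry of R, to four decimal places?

r_{12} = -0.5477

a_1 = (-3, 2, 4, -1); ‖a_1‖ = 5.4772, so q_1 = (-0.5477, 0.3651, 0.7303, -0.1826).
r_{12} = q_1·a_2 = -0.5477.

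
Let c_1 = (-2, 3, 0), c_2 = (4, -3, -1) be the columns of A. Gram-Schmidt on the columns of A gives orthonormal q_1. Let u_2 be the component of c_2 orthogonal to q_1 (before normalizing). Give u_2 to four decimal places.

c_1 = (-2, 3, 0); ‖c_1‖ = 3.6056, so q_1 = (-0.5547, 0.8321, 0.0000).
q_1·c_2 = (-0.5547)·4 + 0.8321·(-3) + 0.0000·(-1) = -4.7150.
u_2 = c_2 + 4.7150·q_1 = (1.3846, 0.9231, -1.0000).

u_2 = (1.3846, 0.9231, -1.0000)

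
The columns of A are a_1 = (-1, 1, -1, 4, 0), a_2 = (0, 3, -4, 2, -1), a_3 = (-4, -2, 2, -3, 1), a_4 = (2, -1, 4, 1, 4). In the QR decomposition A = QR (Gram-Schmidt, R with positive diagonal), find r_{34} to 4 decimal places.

r_{34} = -2.4530

a_1 = (-1, 1, -1, 4, 0); ‖a_1‖ = 4.3589, so q_1 = (-0.2294, 0.2294, -0.2294, 0.9177, 0.0000).
q_1·a_2 = (-0.2294)·0 + 0.2294·3 + (-0.2294)·(-4) + 0.9177·2 + 0.0000·(-1) = 3.4412.
u_2 = a_2 − 3.4412·q_1 = (0.7895, 2.2105, -3.2105, -1.1579, -1.0000).
‖u_2‖ = 4.2612, so q_2 = (0.1853, 0.5188, -0.7534, -0.2717, -0.2347).
q_1·a_3 = (-0.2294)·(-4) + 0.2294·(-2) + (-0.2294)·2 + 0.9177·(-3) + 0.0000·1 = -2.7530; q_2·a_3 = 0.1853·(-4) + 0.5188·(-2) + (-0.7534)·2 + (-0.2717)·(-3) + (-0.2347)·1 = -2.7049.
u_3 = a_3 + 2.7530·q_1 + 2.7049·q_2 = (-4.1304, 0.0348, -0.6696, -1.2087, 0.3652).
‖u_3‖ = 4.3709, so q_3 = (-0.9450, 0.0080, -0.1532, -0.2765, 0.0836).
r_{34} = q_3·a_4 = -2.4530.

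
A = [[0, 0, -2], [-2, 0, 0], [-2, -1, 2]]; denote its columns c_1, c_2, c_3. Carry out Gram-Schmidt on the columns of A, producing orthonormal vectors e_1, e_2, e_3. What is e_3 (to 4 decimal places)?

c_1 = (0, -2, -2); ‖c_1‖ = 2.8284, so e_1 = (0.0000, -0.7071, -0.7071).
e_1·c_2 = 0.0000·0 + (-0.7071)·0 + (-0.7071)·(-1) = 0.7071.
u_2 = c_2 − 0.7071·e_1 = (0.0000, 0.5000, -0.5000).
‖u_2‖ = 0.7071, so e_2 = (0.0000, 0.7071, -0.7071).
e_1·c_3 = 0.0000·(-2) + (-0.7071)·0 + (-0.7071)·2 = -1.4142; e_2·c_3 = 0.0000·(-2) + 0.7071·0 + (-0.7071)·2 = -1.4142.
u_3 = c_3 + 1.4142·e_1 + 1.4142·e_2 = (-2.0000, 0.0000, 0.0000).
‖u_3‖ = 2.0000, so e_3 = (-1.0000, 0.0000, 0.0000).

e_3 = (-1.0000, 0.0000, 0.0000)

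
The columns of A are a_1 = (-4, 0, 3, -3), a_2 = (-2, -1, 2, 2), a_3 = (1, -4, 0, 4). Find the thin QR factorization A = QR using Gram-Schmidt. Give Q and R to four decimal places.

Q = [[-0.6860, -0.3176, 0.1476], [0.0000, -0.2999, -0.9513], [0.5145, 0.3881, -0.0656], [-0.5145, 0.8115, -0.2624]], R = [[5.8310, 1.3720, -2.7440], [0.0000, 3.3343, 4.1282], [0.0000, 0.0000, 2.9032]]

q_1 = a_1/‖a_1‖ = (-4, 0, 3, -3)/5.8310 = (-0.6860, 0.0000, 0.5145, -0.5145).
r_{12} = q_1·a_2 = 1.3720.
u_2 = a_2 − 1.3720·q_1 = (-1.0588, -1.0000, 1.2941, 2.7059).
‖u_2‖ = 3.3343, so q_2 = (-0.3176, -0.2999, 0.3881, 0.8115).
r_{13} = q_1·a_3 = -2.7440; r_{23} = q_2·a_3 = 4.1282.
u_3 = a_3 + 2.7440·q_1 − 4.1282·q_2 = (0.4286, -2.7619, -0.1905, -0.7619).
‖u_3‖ = 2.9032, so q_3 = (0.1476, -0.9513, -0.0656, -0.2624).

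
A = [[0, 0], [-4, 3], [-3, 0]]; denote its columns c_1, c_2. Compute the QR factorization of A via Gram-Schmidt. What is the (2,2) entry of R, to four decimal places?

c_1 = (0, -4, -3); ‖c_1‖ = 5.0000, so e_1 = (0.0000, -0.8000, -0.6000).
e_1·c_2 = 0.0000·0 + (-0.8000)·3 + (-0.6000)·0 = -2.4000.
u_2 = c_2 + 2.4000·e_1 = (0.0000, 1.0800, -1.4400).
r_{22} = ‖u_2‖ = 1.8000.

r_{22} = 1.8000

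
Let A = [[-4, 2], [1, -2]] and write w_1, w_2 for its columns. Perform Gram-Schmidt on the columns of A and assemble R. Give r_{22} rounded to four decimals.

w_1 = (-4, 1); ‖w_1‖ = 4.1231, so e_1 = (-0.9701, 0.2425).
e_1·w_2 = (-0.9701)·2 + 0.2425·(-2) = -2.4254.
u_2 = w_2 + 2.4254·e_1 = (-0.3529, -1.4118).
r_{22} = ‖u_2‖ = 1.4552.

r_{22} = 1.4552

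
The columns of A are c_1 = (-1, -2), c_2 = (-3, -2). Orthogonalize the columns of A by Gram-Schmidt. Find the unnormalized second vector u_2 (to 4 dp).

u_2 = (-1.6000, 0.8000)

c_1 = (-1, -2); ‖c_1‖ = 2.2361, so q_1 = (-0.4472, -0.8944).
q_1·c_2 = (-0.4472)·(-3) + (-0.8944)·(-2) = 3.1305.
u_2 = c_2 − 3.1305·q_1 = (-1.6000, 0.8000).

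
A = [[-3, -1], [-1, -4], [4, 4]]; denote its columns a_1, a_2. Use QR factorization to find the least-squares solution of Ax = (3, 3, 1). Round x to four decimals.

a_1 = (-3, -1, 4); ‖a_1‖ = 5.0990, so q_1 = (-0.5883, -0.1961, 0.7845).
q_1·a_2 = (-0.5883)·(-1) + (-0.1961)·(-4) + 0.7845·4 = 4.5107.
u_2 = a_2 − 4.5107·q_1 = (1.6538, -3.1154, 0.4615).
‖u_2‖ = 3.5572, so q_2 = (0.4649, -0.8758, 0.1297).
Qᵀb = (-1.5689, -1.1028).
Back-substitute: x_2 = -1.1028/3.5572 = -0.3100.
x_1 = (-1.5689 − 4.5107·(-0.3100))/5.0990 = -0.0334.

x = (-0.0334, -0.3100)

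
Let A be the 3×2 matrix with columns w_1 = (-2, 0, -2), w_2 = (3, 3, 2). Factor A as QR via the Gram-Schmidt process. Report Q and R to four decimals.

Q = [[-0.7071, 0.1622], [0.0000, 0.9733], [-0.7071, -0.1622]], R = [[2.8284, -3.5355], [0.0000, 3.0822]]

e_1 = w_1/‖w_1‖ = (-2, 0, -2)/2.8284 = (-0.7071, 0.0000, -0.7071).
r_{12} = e_1·w_2 = -3.5355.
u_2 = w_2 + 3.5355·e_1 = (0.5000, 3.0000, -0.5000).
‖u_2‖ = 3.0822, so e_2 = (0.1622, 0.9733, -0.1622).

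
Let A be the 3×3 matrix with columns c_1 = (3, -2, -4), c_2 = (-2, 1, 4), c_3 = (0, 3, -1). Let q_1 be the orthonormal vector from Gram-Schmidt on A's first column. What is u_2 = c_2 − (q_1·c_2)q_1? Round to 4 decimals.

c_1 = (3, -2, -4); ‖c_1‖ = 5.3852, so q_1 = (0.5571, -0.3714, -0.7428).
q_1·c_2 = 0.5571·(-2) + (-0.3714)·1 + (-0.7428)·4 = -4.4567.
u_2 = c_2 + 4.4567·q_1 = (0.4828, -0.6552, 0.6897).

u_2 = (0.4828, -0.6552, 0.6897)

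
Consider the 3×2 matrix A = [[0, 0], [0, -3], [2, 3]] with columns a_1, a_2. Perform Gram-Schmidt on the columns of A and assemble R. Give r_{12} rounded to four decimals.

r_{12} = 3.0000

a_1 = (0, 0, 2); ‖a_1‖ = 2.0000, so q_1 = (0.0000, 0.0000, 1.0000).
r_{12} = q_1·a_2 = 3.0000.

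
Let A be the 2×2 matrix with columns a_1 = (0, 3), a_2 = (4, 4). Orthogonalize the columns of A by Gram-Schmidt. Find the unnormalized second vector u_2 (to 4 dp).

u_2 = (4.0000, 0.0000)

a_1 = (0, 3); ‖a_1‖ = 3.0000, so q_1 = (0.0000, 1.0000).
q_1·a_2 = 0.0000·4 + 1.0000·4 = 4.0000.
u_2 = a_2 − 4.0000·q_1 = (4.0000, 0.0000).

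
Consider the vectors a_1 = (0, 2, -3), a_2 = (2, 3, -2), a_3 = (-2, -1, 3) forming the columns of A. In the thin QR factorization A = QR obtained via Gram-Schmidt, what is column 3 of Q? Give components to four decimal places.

q_3 = (-0.5698, 0.6838, 0.4558)

q_1 = a_1/‖a_1‖ = (0, 2, -3)/3.6056 = (0.0000, 0.5547, -0.8321).
r_{12} = q_1·a_2 = 3.3282.
u_2 = a_2 − 3.3282·q_1 = (2.0000, 1.1538, 0.7692).
‖u_2‖ = 2.4337, so q_2 = (0.8218, 0.4741, 0.3161).
r_{13} = q_1·a_3 = -3.0509; r_{23} = q_2·a_3 = -1.1695.
u_3 = a_3 + 3.0509·q_1 + 1.1695·q_2 = (-1.0390, 1.2468, 0.8312).
‖u_3‖ = 1.8234, so q_3 = (-0.5698, 0.6838, 0.4558).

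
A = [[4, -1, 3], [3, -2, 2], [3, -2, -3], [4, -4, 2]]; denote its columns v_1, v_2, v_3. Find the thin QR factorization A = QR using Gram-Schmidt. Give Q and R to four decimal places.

q_1 = v_1/‖v_1‖ = (4, 3, 3, 4)/7.0711 = (0.5657, 0.4243, 0.4243, 0.5657).
r_{12} = q_1·v_2 = -4.5255.
u_2 = v_2 + 4.5255·q_1 = (1.5600, -0.0800, -0.0800, -1.4400).
‖u_2‖ = 2.1260, so q_2 = (0.7338, -0.0376, -0.0376, -0.6773).
r_{13} = q_1·v_3 = 2.4042; r_{23} = q_2·v_3 = 0.8843.
u_3 = v_3 − 2.4042·q_1 − 0.8843·q_2 = (0.9912, 1.0133, -3.9867, 1.2389).
‖u_3‖ = 4.4089, so q_3 = (0.2248, 0.2298, -0.9043, 0.2810).

Q = [[0.5657, 0.7338, 0.2248], [0.4243, -0.0376, 0.2298], [0.4243, -0.0376, -0.9043], [0.5657, -0.6773, 0.2810]], R = [[7.0711, -4.5255, 2.4042], [0.0000, 2.1260, 0.8843], [0.0000, 0.0000, 4.4089]]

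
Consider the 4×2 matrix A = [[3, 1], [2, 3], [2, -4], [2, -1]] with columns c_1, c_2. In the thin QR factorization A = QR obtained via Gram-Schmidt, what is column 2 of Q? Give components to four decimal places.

c_1 = (3, 2, 2, 2); ‖c_1‖ = 4.5826, so e_1 = (0.6547, 0.4364, 0.4364, 0.4364).
e_1·c_2 = 0.6547·1 + 0.4364·3 + 0.4364·(-4) + 0.4364·(-1) = -0.2182.
u_2 = c_2 + 0.2182·e_1 = (1.1429, 3.0952, -3.9048, -0.9048).
‖u_2‖ = 5.1916, so e_2 = (0.2201, 0.5962, -0.7521, -0.1743).

e_2 = (0.2201, 0.5962, -0.7521, -0.1743)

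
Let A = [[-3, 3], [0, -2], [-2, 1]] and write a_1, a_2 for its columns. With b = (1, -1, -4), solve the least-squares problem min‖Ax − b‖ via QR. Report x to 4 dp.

x = (1.3279, 1.1148)

a_1 = (-3, 0, -2); ‖a_1‖ = 3.6056, so q_1 = (-0.8321, 0.0000, -0.5547).
q_1·a_2 = (-0.8321)·3 + 0.0000·(-2) + (-0.5547)·1 = -3.0509.
u_2 = a_2 + 3.0509·q_1 = (0.4615, -2.0000, -0.6923).
‖u_2‖ = 2.1662, so q_2 = (0.2131, -0.9233, -0.3196).
Qᵀb = (1.3868, 2.4148).
Back-substitute: x_2 = 2.4148/2.1662 = 1.1148.
x_1 = (1.3868 + 3.0509·1.1148)/3.6056 = 1.3279.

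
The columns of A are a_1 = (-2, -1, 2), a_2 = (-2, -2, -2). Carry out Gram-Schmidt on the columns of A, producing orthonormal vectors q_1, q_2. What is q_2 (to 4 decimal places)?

q_2 = (-0.4576, -0.5230, -0.7191)

a_1 = (-2, -1, 2); ‖a_1‖ = 3.0000, so q_1 = (-0.6667, -0.3333, 0.6667).
q_1·a_2 = (-0.6667)·(-2) + (-0.3333)·(-2) + 0.6667·(-2) = 0.6667.
u_2 = a_2 − 0.6667·q_1 = (-1.5556, -1.7778, -2.4444).
‖u_2‖ = 3.3993, so q_2 = (-0.4576, -0.5230, -0.7191).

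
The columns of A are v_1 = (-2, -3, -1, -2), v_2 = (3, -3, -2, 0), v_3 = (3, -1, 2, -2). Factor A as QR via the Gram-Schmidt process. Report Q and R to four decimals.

e_1 = v_1/‖v_1‖ = (-2, -3, -1, -2)/4.2426 = (-0.4714, -0.7071, -0.2357, -0.4714).
r_{12} = e_1·v_2 = 1.1785.
u_2 = v_2 − 1.1785·e_1 = (3.5556, -2.1667, -1.7222, 0.5556).
‖u_2‖ = 4.5399, so e_2 = (0.7832, -0.4772, -0.3793, 0.1224).
r_{13} = e_1·v_3 = -0.2357; r_{23} = e_2·v_3 = 1.8233.
u_3 = v_3 + 0.2357·e_1 − 1.8233·e_2 = (1.4609, -0.2965, 2.6361, -2.3342).
‖u_3‖ = 3.8236, so e_3 = (0.3821, -0.0775, 0.6894, -0.6105).

Q = [[-0.4714, 0.7832, 0.3821], [-0.7071, -0.4772, -0.0775], [-0.2357, -0.3793, 0.6894], [-0.4714, 0.1224, -0.6105]], R = [[4.2426, 1.1785, -0.2357], [0.0000, 4.5399, 1.8233], [0.0000, 0.0000, 3.8236]]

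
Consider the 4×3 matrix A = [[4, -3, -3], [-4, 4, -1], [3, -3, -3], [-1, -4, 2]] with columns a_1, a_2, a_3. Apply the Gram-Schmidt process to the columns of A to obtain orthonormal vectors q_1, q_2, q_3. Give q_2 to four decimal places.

a_1 = (4, -4, 3, -1); ‖a_1‖ = 6.4807, so q_1 = (0.6172, -0.6172, 0.4629, -0.1543).
q_1·a_2 = 0.6172·(-3) + (-0.6172)·4 + 0.4629·(-3) + (-0.1543)·(-4) = -5.0920.
u_2 = a_2 + 5.0920·q_1 = (0.1429, 0.8571, -0.6429, -4.7857).
‖u_2‖ = 4.9063, so q_2 = (0.0291, 0.1747, -0.1310, -0.9754).

q_2 = (0.0291, 0.1747, -0.1310, -0.9754)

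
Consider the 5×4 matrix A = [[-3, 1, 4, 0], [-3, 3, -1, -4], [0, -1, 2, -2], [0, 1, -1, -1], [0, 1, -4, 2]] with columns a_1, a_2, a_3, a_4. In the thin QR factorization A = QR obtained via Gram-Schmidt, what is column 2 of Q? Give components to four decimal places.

e_1 = a_1/‖a_1‖ = (-3, -3, 0, 0, 0)/4.2426 = (-0.7071, -0.7071, 0.0000, 0.0000, 0.0000).
r_{12} = e_1·a_2 = -2.8284.
u_2 = a_2 + 2.8284·e_1 = (-1.0000, 1.0000, -1.0000, 1.0000, 1.0000).
‖u_2‖ = 2.2361, so e_2 = (-0.4472, 0.4472, -0.4472, 0.4472, 0.4472).

e_2 = (-0.4472, 0.4472, -0.4472, 0.4472, 0.4472)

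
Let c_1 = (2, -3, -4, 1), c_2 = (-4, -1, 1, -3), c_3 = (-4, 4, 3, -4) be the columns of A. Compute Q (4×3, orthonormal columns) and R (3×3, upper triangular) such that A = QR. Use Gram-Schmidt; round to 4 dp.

Q = [[0.3651, -0.6792, 0.0839], [-0.5477, -0.4669, 0.6394], [-0.7303, -0.1273, -0.5660], [0.1826, -0.5518, -0.5136]], R = [[5.4772, -2.1909, -6.5727], [0.0000, 4.7117, 2.6742], [0.0000, 0.0000, 2.5785]]

c_1 = (2, -3, -4, 1); ‖c_1‖ = 5.4772, so q_1 = (0.3651, -0.5477, -0.7303, 0.1826).
q_1·c_2 = 0.3651·(-4) + (-0.5477)·(-1) + (-0.7303)·1 + 0.1826·(-3) = -2.1909.
u_2 = c_2 + 2.1909·q_1 = (-3.2000, -2.2000, -0.6000, -2.6000).
‖u_2‖ = 4.7117, so q_2 = (-0.6792, -0.4669, -0.1273, -0.5518).
q_1·c_3 = 0.3651·(-4) + (-0.5477)·4 + (-0.7303)·3 + 0.1826·(-4) = -6.5727; q_2·c_3 = (-0.6792)·(-4) + (-0.4669)·4 + (-0.1273)·3 + (-0.5518)·(-4) = 2.6742.
u_3 = c_3 + 6.5727·q_1 − 2.6742·q_2 = (0.2162, 1.6486, -1.4595, -1.3243).
‖u_3‖ = 2.5785, so q_3 = (0.0839, 0.6394, -0.5660, -0.5136).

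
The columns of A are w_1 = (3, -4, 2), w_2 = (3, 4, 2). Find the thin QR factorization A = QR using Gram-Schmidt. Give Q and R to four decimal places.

Q = [[0.5571, 0.6180], [-0.7428, 0.6695], [0.3714, 0.4120]], R = [[5.3852, -0.5571], [0.0000, 5.3563]]

w_1 = (3, -4, 2); ‖w_1‖ = 5.3852, so q_1 = (0.5571, -0.7428, 0.3714).
q_1·w_2 = 0.5571·3 + (-0.7428)·4 + 0.3714·2 = -0.5571.
u_2 = w_2 + 0.5571·q_1 = (3.3103, 3.5862, 2.2069).
‖u_2‖ = 5.3563, so q_2 = (0.6180, 0.6695, 0.4120).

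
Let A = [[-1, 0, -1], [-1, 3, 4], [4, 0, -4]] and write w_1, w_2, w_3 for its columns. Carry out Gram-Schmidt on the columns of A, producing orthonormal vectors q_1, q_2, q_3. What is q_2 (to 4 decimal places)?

q_2 = (-0.0572, 0.9718, 0.2287)

w_1 = (-1, -1, 4); ‖w_1‖ = 4.2426, so q_1 = (-0.2357, -0.2357, 0.9428).
q_1·w_2 = (-0.2357)·0 + (-0.2357)·3 + 0.9428·0 = -0.7071.
u_2 = w_2 + 0.7071·q_1 = (-0.1667, 2.8333, 0.6667).
‖u_2‖ = 2.9155, so q_2 = (-0.0572, 0.9718, 0.2287).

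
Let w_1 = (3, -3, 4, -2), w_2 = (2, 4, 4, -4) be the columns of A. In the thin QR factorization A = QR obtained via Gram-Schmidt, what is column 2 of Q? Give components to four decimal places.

q_1 = w_1/‖w_1‖ = (3, -3, 4, -2)/6.1644 = (0.4867, -0.4867, 0.6489, -0.3244).
r_{12} = q_1·w_2 = 2.9200.
u_2 = w_2 − 2.9200·q_1 = (0.5789, 5.4211, 2.1053, -3.0526).
‖u_2‖ = 6.5935, so q_2 = (0.0878, 0.8222, 0.3193, -0.4630).

q_2 = (0.0878, 0.8222, 0.3193, -0.4630)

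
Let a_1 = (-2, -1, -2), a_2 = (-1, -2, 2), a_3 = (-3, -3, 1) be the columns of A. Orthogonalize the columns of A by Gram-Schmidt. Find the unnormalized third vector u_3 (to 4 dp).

a_1 = (-2, -1, -2); ‖a_1‖ = 3.0000, so q_1 = (-0.6667, -0.3333, -0.6667).
q_1·a_2 = (-0.6667)·(-1) + (-0.3333)·(-2) + (-0.6667)·2 = 0.0000.
u_2 = a_2 + 0.0000·q_1 = (-1.0000, -2.0000, 2.0000).
‖u_2‖ = 3.0000, so q_2 = (-0.3333, -0.6667, 0.6667).
q_1·a_3 = (-0.6667)·(-3) + (-0.3333)·(-3) + (-0.6667)·1 = 2.3333; q_2·a_3 = (-0.3333)·(-3) + (-0.6667)·(-3) + 0.6667·1 = 3.6667.
u_3 = a_3 − 2.3333·q_1 − 3.6667·q_2 = (-0.2222, 0.2222, 0.1111).

u_3 = (-0.2222, 0.2222, 0.1111)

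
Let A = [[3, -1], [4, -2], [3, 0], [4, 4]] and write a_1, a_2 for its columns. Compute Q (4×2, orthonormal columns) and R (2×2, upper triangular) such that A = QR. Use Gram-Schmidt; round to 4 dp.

a_1 = (3, 4, 3, 4); ‖a_1‖ = 7.0711, so q_1 = (0.4243, 0.5657, 0.4243, 0.5657).
q_1·a_2 = 0.4243·(-1) + 0.5657·(-2) + 0.4243·0 + 0.5657·4 = 0.7071.
u_2 = a_2 − 0.7071·q_1 = (-1.3000, -2.4000, -0.3000, 3.6000).
‖u_2‖ = 4.5277, so q_2 = (-0.2871, -0.5301, -0.0663, 0.7951).

Q = [[0.4243, -0.2871], [0.5657, -0.5301], [0.4243, -0.0663], [0.5657, 0.7951]], R = [[7.0711, 0.7071], [0.0000, 4.5277]]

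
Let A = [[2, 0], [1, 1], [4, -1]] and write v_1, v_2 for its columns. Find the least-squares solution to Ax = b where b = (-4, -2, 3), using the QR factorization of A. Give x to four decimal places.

v_1 = (2, 1, 4); ‖v_1‖ = 4.5826, so q_1 = (0.4364, 0.2182, 0.8729).
q_1·v_2 = 0.4364·0 + 0.2182·1 + 0.8729·(-1) = -0.6547.
u_2 = v_2 + 0.6547·q_1 = (0.2857, 1.1429, -0.4286).
‖u_2‖ = 1.2536, so q_2 = (0.2279, 0.9117, -0.3419).
Qᵀb = (0.4364, -3.7607).
Back-substitute: x_2 = -3.7607/1.2536 = -3.0000.
x_1 = (0.4364 + 0.6547·(-3.0000))/4.5826 = -0.3333.

x = (-0.3333, -3.0000)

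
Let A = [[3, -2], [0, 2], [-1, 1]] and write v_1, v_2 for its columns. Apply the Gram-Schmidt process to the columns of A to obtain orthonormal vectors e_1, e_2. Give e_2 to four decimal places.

v_1 = (3, 0, -1); ‖v_1‖ = 3.1623, so e_1 = (0.9487, 0.0000, -0.3162).
e_1·v_2 = 0.9487·(-2) + 0.0000·2 + (-0.3162)·1 = -2.2136.
u_2 = v_2 + 2.2136·e_1 = (0.1000, 2.0000, 0.3000).
‖u_2‖ = 2.0248, so e_2 = (0.0494, 0.9877, 0.1482).

e_2 = (0.0494, 0.9877, 0.1482)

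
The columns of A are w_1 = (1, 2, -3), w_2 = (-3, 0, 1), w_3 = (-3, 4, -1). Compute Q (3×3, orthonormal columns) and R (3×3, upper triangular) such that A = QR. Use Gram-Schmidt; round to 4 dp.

Q = [[0.2673, -0.9435, 0.1961], [0.5345, 0.3145, 0.7845], [-0.8018, -0.1048, 0.5883]], R = [[3.7417, -1.6036, 2.1381], [0.0000, 2.7255, 4.1931], [0.0000, 0.0000, 1.9612]]

e_1 = w_1/‖w_1‖ = (1, 2, -3)/3.7417 = (0.2673, 0.5345, -0.8018).
r_{12} = e_1·w_2 = -1.6036.
u_2 = w_2 + 1.6036·e_1 = (-2.5714, 0.8571, -0.2857).
‖u_2‖ = 2.7255, so e_2 = (-0.9435, 0.3145, -0.1048).
r_{13} = e_1·w_3 = 2.1381; r_{23} = e_2·w_3 = 4.1931.
u_3 = w_3 − 2.1381·e_1 − 4.1931·e_2 = (0.3846, 1.5385, 1.1538).
‖u_3‖ = 1.9612, so e_3 = (0.1961, 0.7845, 0.5883).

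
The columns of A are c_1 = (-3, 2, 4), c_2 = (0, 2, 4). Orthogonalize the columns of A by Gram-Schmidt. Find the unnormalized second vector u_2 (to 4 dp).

u_2 = (2.0690, 0.6207, 1.2414)

q_1 = c_1/‖c_1‖ = (-3, 2, 4)/5.3852 = (-0.5571, 0.3714, 0.7428).
r_{12} = q_1·c_2 = 3.7139.
u_2 = c_2 − 3.7139·q_1 = (2.0690, 0.6207, 1.2414).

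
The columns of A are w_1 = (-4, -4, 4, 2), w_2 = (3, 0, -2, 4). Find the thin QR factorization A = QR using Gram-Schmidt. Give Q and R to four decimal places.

Q = [[-0.5547, 0.4055], [-0.5547, -0.1802], [0.5547, -0.2103], [0.2774, 0.8711]], R = [[7.2111, -1.6641], [0.0000, 5.1216]]

e_1 = w_1/‖w_1‖ = (-4, -4, 4, 2)/7.2111 = (-0.5547, -0.5547, 0.5547, 0.2774).
r_{12} = e_1·w_2 = -1.6641.
u_2 = w_2 + 1.6641·e_1 = (2.0769, -0.9231, -1.0769, 4.4615).
‖u_2‖ = 5.1216, so e_2 = (0.4055, -0.1802, -0.2103, 0.8711).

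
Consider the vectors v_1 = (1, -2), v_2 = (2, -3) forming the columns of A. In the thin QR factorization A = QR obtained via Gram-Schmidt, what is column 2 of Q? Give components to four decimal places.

q_2 = (0.8944, 0.4472)

v_1 = (1, -2); ‖v_1‖ = 2.2361, so q_1 = (0.4472, -0.8944).
q_1·v_2 = 0.4472·2 + (-0.8944)·(-3) = 3.5777.
u_2 = v_2 − 3.5777·q_1 = (0.4000, 0.2000).
‖u_2‖ = 0.4472, so q_2 = (0.8944, 0.4472).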